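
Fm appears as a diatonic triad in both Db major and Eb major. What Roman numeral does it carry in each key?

iii in Db major; ii in Eb major

The scale of Db major is Db Eb F Gb Ab Bb C; F is degree 3, and the triad built there (F-Ab-C) is minor, so it is iii.
The scale of Eb major is Eb F G Ab Bb C D; F is degree 2, and the triad built there (F-Ab-C) is minor, so it is ii.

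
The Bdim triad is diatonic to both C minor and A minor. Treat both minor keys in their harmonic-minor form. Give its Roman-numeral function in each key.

vii° in C minor; ii° in A minor

The scale of C minor (harmonic minor) is C D Eb F G Ab B; B is degree 7, and the triad built there (B-D-F) is diminished, so it is vii°.
The scale of A minor (harmonic minor) is A B C D E F G#; B is degree 2, and the triad built there (B-D-F) is diminished, so it is ii°.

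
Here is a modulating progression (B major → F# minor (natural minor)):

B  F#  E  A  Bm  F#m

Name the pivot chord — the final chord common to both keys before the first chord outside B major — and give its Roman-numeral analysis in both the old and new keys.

E — IV in B major, VII in F# minor

Chords diatonic to B major: B, C#m, D#m, E, F#, G#m, A#dim.
Reading the progression, the first chord not in that set is A, so the modulation leaves B major there.
The chord immediately before A is E, which is diatonic to both keys: IV in B major and VII in F# minor.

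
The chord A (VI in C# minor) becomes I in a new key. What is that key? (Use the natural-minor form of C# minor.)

The numeral I denotes a major triad on scale degree 1. With A on degree 1, the tonic of the new key is A.
Degree 1 carries a major triad in major keys, so the destination is A major.
Check: the diatonic triads of A major are A (I), Bm (ii), C#m (iii), D (IV), E (V), F#m (vi), G#dim (vii°) — A is indeed I.

A major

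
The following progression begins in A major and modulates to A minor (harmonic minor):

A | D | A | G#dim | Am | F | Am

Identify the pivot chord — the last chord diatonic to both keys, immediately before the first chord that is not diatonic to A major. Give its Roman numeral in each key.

G#dim — vii° in A major, vii° in A minor

Chords diatonic to A major: A, Bm, C#m, D, E, F#m, G#dim.
Reading the progression, the first chord not in that set is Am, so the modulation leaves A major there.
The chord immediately before Am is G#dim, which is diatonic to both keys: vii° in A major and vii° in A minor.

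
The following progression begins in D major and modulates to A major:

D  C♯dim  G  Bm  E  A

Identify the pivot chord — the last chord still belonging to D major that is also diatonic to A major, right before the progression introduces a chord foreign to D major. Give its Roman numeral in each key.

Bm — vi in D major, ii in A major

Chords diatonic to D major: D, Em, F♯m, G, A, Bm, C♯dim.
Reading the progression, the first chord not in that set is E, so the modulation leaves D major there.
The chord immediately before E is Bm, which is diatonic to both keys: vi in D major and ii in A major.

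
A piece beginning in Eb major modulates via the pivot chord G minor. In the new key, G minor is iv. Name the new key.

D minor

The numeral iv denotes a minor triad on scale degree 4. With G on degree 4, the tonic of the new key is D.
Degree 4 carries a minor triad in minor keys, so the destination is D minor.
Check: the diatonic triads of D minor (natural minor) are Dm (i), Edim (ii°), F (III), Gm (iv), Am (v), Bb (VI), C (VII) — G minor is indeed iv.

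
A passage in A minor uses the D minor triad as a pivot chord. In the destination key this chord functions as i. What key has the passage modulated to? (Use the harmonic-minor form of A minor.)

D minor

The numeral i denotes a minor triad on scale degree 1. With D on degree 1, the tonic of the new key is D.
Degree 1 carries a minor triad in minor keys, so the destination is D minor.
Check: the diatonic triads of D minor (natural minor) are Dm (i), Edim (ii°), F (III), Gm (iv), Am (v), Bb (VI), C (VII) — D minor is indeed i.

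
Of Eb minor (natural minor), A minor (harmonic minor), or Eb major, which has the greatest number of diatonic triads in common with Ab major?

Triads of Ab major: Ab (I), Bbm (ii), Cm (iii), Db (IV), Eb (V), Fm (vi), Gdim (vii°).
Eb minor (natural minor) shares 2: Bbm, Db.
A minor (harmonic minor) shares 0: none.
Eb major shares 4: Ab, Cm, Eb, Fm.
The most common triads (4) are shared with Eb major.

Eb major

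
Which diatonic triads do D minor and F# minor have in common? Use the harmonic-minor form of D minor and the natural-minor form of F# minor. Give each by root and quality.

Triads in D minor (harmonic minor): Dm (i), Edim (ii°), Faug (III+), Gm (iv), A (V), Bb (VI), C#dim (vii°).
Triads in F# minor (natural minor): F#m (i), G#dim (ii°), A (III), Bm (iv), C#m (v), D (VI), E (VII).
Shared triads with their functions: A (V in D minor, III in F# minor).

A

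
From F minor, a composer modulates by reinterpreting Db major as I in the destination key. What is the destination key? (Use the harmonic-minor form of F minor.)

The numeral I denotes a major triad on scale degree 1. With Db on degree 1, the tonic of the new key is Db.
Degree 1 carries a major triad in major keys, so the destination is Db major.
Check: the diatonic triads of Db major are Db (I), Ebm (ii), Fm (iii), Gb (IV), Ab (V), Bbm (vi), Cdim (vii°) — Db major is indeed I.

Db major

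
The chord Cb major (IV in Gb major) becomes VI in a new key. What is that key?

The numeral VI denotes a major triad on scale degree 6. With Cb on degree 6, the tonic of the new key is Eb.
Degree 6 carries a major triad in minor keys, so the destination is Eb minor.
Check: the diatonic triads of Eb minor (natural minor) are Ebm (i), Fdim (ii°), Gb (III), Abm (iv), Bbm (v), Cb (VI), Db (VII) — Cb major is indeed VI.

Eb minor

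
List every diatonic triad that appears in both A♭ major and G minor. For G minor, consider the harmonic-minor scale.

Cm, E♭

Triads in A♭ major: A♭ major (I), B♭ minor (ii), C minor (iii), D♭ major (IV), E♭ major (V), F minor (vi), G diminished (vii°).
Triads in G minor (harmonic minor): G minor (i), A diminished (ii°), B♭ augmented (III+), C minor (iv), D major (V), E♭ major (VI), F♯ diminished (vii°).
Shared triads with their functions: C minor (iii in A♭ major, iv in G minor); E♭ major (V in A♭ major, VI in G minor).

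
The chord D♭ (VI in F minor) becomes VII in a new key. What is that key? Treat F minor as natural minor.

The numeral VII denotes a major triad on scale degree 7. With D♭ on degree 7, the tonic of the new key is E♭.
Degree 7 carries a major triad in natural-minor keys, so the destination is E♭ minor.
Check: the diatonic triads of E♭ minor (natural minor) are E♭m (i), Fdim (ii°), G♭ (III), A♭m (iv), B♭m (v), C♭ (VI), D♭ (VII) — D♭ is indeed VII.

E♭ minor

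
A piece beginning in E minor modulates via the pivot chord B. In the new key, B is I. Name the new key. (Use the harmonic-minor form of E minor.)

The numeral I denotes a major triad on scale degree 1. With B on degree 1, the tonic of the new key is B.
Degree 1 carries a major triad in major keys, so the destination is B major.
Check: the diatonic triads of B major are B (I), C#m (ii), D#m (iii), E (IV), F# (V), G#m (vi), A#dim (vii°) — B is indeed I.

B major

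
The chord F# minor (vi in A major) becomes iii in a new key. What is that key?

The numeral iii denotes a minor triad on scale degree 3. With F# on degree 3, the tonic of the new key is D.
Degree 3 carries a minor triad in major keys, so the destination is D major.
Check: the diatonic triads of D major are D (I), Em (ii), F#m (iii), G (IV), A (V), Bm (vi), C#dim (vii°) — F# minor is indeed iii.

D major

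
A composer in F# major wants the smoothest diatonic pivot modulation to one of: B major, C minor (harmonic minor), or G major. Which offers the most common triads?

B major

Triads of F# major: F# (I), G#m (ii), A#m (iii), B (IV), C# (V), D#m (vi), E#dim (vii°).
B major shares 4: F#, G#m, B, D#m.
C minor (harmonic minor) shares 0: none.
G major shares 0: none.
The most common triads (4) are shared with B major.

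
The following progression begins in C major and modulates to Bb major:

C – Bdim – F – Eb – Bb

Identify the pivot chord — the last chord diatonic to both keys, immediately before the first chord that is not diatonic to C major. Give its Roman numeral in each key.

Chords diatonic to C major: C, Dm, Em, F, G, Am, Bdim.
Reading the progression, the first chord not in that set is Eb, so the modulation leaves C major there.
The chord immediately before Eb is F, which is diatonic to both keys: IV in C major and V in Bb major.

F — IV in C major, V in Bb major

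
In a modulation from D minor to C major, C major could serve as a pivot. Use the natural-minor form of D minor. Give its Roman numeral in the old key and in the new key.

VII in D minor; I in C major

The scale of D minor (natural minor) is D E F G A Bb C; C is degree 7, and the triad built there (C-E-G) is major, so it is VII.
The scale of C major is C D E F G A B; C is degree 1, and the triad built there (C-E-G) is major, so it is I.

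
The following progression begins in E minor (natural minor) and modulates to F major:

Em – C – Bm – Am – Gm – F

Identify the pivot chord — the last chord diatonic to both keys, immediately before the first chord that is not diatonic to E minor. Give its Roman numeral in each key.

Am — iv in E minor, iii in F major

Chords diatonic to E minor: Em, F#dim, G, Am, Bm, C, D.
Reading the progression, the first chord not in that set is Gm, so the modulation leaves E minor there.
The chord immediately before Gm is Am, which is diatonic to both keys: iv in E minor and iii in F major.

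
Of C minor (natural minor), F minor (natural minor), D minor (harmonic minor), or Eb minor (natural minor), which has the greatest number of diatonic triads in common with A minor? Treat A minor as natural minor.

Triads of A minor (natural minor): A minor (i), B diminished (ii°), C major (III), D minor (iv), E minor (v), F major (VI), G major (VII).
C minor (natural minor) shares 0: none.
F minor (natural minor) shares 0: none.
D minor (harmonic minor) shares 1: Dm.
Eb minor (natural minor) shares 0: none.
The most common triads (1) are shared with D minor.

D minor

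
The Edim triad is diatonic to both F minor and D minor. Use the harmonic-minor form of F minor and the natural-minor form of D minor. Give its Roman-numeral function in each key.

vii° in F minor; ii° in D minor

The scale of F minor (harmonic minor) is F G Ab Bb C Db E; E is degree 7, and the triad built there (E-G-Bb) is diminished, so it is vii°.
The scale of D minor (natural minor) is D E F G A Bb C; E is degree 2, and the triad built there (E-G-Bb) is diminished, so it is ii°.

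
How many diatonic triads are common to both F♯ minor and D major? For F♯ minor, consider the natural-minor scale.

4

Diatonic triads of F♯ minor (natural minor): F♯m (i), G♯dim (ii°), A (III), Bm (iv), C♯m (v), D (VI), E (VII).
Diatonic triads of D major: D (I), Em (ii), F♯m (iii), G (IV), A (V), Bm (vi), C♯dim (vii°).
Matching root and quality in both lists: F♯m, A, Bm, D.
That gives 4 common triads.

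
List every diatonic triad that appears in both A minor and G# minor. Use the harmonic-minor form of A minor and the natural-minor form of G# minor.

E

Triads in A minor (harmonic minor): A minor (i), B diminished (ii°), C augmented (III+), D minor (iv), E major (V), F major (VI), G# diminished (vii°).
Triads in G# minor (natural minor): G# minor (i), A# diminished (ii°), B major (III), C# minor (iv), D# minor (v), E major (VI), F# major (VII).
Shared triads with their functions: E major (V in A minor, VI in G# minor).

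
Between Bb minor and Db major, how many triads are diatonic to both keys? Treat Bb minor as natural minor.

Diatonic triads of Bb minor (natural minor): Bbm (i), Cdim (ii°), Db (III), Ebm (iv), Fm (v), Gb (VI), Ab (VII).
Diatonic triads of Db major: Db (I), Ebm (ii), Fm (iii), Gb (IV), Ab (V), Bbm (vi), Cdim (vii°).
Matching root and quality in both lists: Bbm, Cdim, Db, Ebm, Fm, Gb, Ab.
That gives 7 common triads.

7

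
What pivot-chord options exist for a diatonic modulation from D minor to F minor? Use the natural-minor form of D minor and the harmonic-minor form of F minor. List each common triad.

Edim, C

Triads in D minor (natural minor): Dm (i), Edim (ii°), F (III), Gm (iv), Am (v), Bb (VI), C (VII).
Triads in F minor (harmonic minor): Fm (i), Gdim (ii°), Abaug (III+), Bbm (iv), C (V), Db (VI), Edim (vii°).
Shared triads with their functions: Edim (ii° in D minor, vii° in F minor); C (VII in D minor, V in F minor).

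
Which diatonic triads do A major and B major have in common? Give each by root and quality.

C#m, E

Triads in A major: A (I), Bm (ii), C#m (iii), D (IV), E (V), F#m (vi), G#dim (vii°).
Triads in B major: B (I), C#m (ii), D#m (iii), E (IV), F# (V), G#m (vi), A#dim (vii°).
Shared triads with their functions: C#m (iii in A major, ii in B major); E (V in A major, IV in B major).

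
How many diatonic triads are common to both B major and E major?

Diatonic triads of B major: B major (I), C♯ minor (ii), D♯ minor (iii), E major (IV), F♯ major (V), G♯ minor (vi), A♯ diminished (vii°).
Diatonic triads of E major: E major (I), F♯ minor (ii), G♯ minor (iii), A major (IV), B major (V), C♯ minor (vi), D♯ diminished (vii°).
Matching root and quality in both lists: B major, C♯ minor, E major, G♯ minor.
That gives 4 common triads.

4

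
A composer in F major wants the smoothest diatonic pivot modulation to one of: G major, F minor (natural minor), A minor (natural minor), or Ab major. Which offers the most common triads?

Triads of F major: F (I), Gm (ii), Am (iii), Bb (IV), C (V), Dm (vi), Edim (vii°).
G major shares 2: Am, C.
F minor (natural minor) shares 0: none.
A minor (natural minor) shares 4: F, Am, C, Dm.
Ab major shares 0: none.
The most common triads (4) are shared with A minor.

A minor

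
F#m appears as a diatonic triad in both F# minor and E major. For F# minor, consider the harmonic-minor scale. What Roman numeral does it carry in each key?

The scale of F# minor (harmonic minor) is F# G# A B C# D E#; F# is degree 1, and the triad built there (F#-A-C#) is minor, so it is i.
The scale of E major is E F# G# A B C# D#; F# is degree 2, and the triad built there (F#-A-C#) is minor, so it is ii.

i in F# minor; ii in E major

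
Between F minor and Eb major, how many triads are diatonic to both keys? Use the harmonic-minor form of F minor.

Diatonic triads of F minor (harmonic minor): Fm (i), Gdim (ii°), Abaug (III+), Bbm (iv), C (V), Db (VI), Edim (vii°).
Diatonic triads of Eb major: Eb (I), Fm (ii), Gm (iii), Ab (IV), Bb (V), Cm (vi), Ddim (vii°).
Matching root and quality in both lists: Fm.
That gives 1 common triad.

1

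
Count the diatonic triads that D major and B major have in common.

0

Diatonic triads of D major: D major (I), E minor (ii), F♯ minor (iii), G major (IV), A major (V), B minor (vi), C♯ diminished (vii°).
Diatonic triads of B major: B major (I), C♯ minor (ii), D♯ minor (iii), E major (IV), F♯ major (V), G♯ minor (vi), A♯ diminished (vii°).
No triad has the same root and quality in both keys.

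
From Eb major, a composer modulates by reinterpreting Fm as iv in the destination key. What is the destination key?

The numeral iv denotes a minor triad on scale degree 4. With F on degree 4, the tonic of the new key is C.
Degree 4 carries a minor triad in minor keys, so the destination is C minor.
Check: the diatonic triads of C minor (natural minor) are Cm (i), Ddim (ii°), Eb (III), Fm (iv), Gm (v), Ab (VI), Bb (VII) — Fm is indeed iv.

C minor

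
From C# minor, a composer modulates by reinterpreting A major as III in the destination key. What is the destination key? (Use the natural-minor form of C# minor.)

F# minor

The numeral III denotes a major triad on scale degree 3. With A on degree 3, the tonic of the new key is F#.
Degree 3 carries a major triad in natural-minor keys, so the destination is F# minor.
Check: the diatonic triads of F# minor (natural minor) are F#m (i), G#dim (ii°), A (III), Bm (iv), C#m (v), D (VI), E (VII) — A major is indeed III.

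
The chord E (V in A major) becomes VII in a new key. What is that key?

The numeral VII denotes a major triad on scale degree 7. With E on degree 7, the tonic of the new key is F♯.
Degree 7 carries a major triad in natural-minor keys, so the destination is F♯ minor.
Check: the diatonic triads of F♯ minor (natural minor) are F♯m (i), G♯dim (ii°), A (III), Bm (iv), C♯m (v), D (VI), E (VII) — E is indeed VII.

F♯ minor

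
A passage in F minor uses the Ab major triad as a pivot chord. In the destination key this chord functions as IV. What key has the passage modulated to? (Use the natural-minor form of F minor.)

Eb major

The numeral IV denotes a major triad on scale degree 4. With Ab on degree 4, the tonic of the new key is Eb.
Degree 4 carries a major triad in major keys, so the destination is Eb major.
Check: the diatonic triads of Eb major are Eb (I), Fm (ii), Gm (iii), Ab (IV), Bb (V), Cm (vi), Ddim (vii°) — Ab major is indeed IV.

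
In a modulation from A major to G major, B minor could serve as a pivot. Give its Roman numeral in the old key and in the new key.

The scale of A major is A B C# D E F# G#; B is degree 2, and the triad built there (B-D-F#) is minor, so it is ii.
The scale of G major is G A B C D E F#; B is degree 3, and the triad built there (B-D-F#) is minor, so it is iii.

ii in A major; iii in G major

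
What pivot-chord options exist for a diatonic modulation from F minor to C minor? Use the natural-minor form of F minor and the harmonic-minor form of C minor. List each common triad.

Fm, A♭, Cm

Triads in F minor (natural minor): Fm (i), Gdim (ii°), A♭ (III), B♭m (iv), Cm (v), D♭ (VI), E♭ (VII).
Triads in C minor (harmonic minor): Cm (i), Ddim (ii°), E♭aug (III+), Fm (iv), G (V), A♭ (VI), Bdim (vii°).
Shared triads with their functions: Fm (i in F minor, iv in C minor); A♭ (III in F minor, VI in C minor); Cm (v in F minor, i in C minor).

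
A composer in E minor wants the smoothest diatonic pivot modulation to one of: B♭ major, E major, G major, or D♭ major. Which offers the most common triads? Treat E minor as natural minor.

G major

Triads of E minor (natural minor): Em (i), F♯dim (ii°), G (III), Am (iv), Bm (v), C (VI), D (VII).
B♭ major shares 0: none.
E major shares 0: none.
G major shares 7: Em, F♯dim, G, Am, Bm, C, D.
D♭ major shares 0: none.
The most common triads (7) are shared with G major.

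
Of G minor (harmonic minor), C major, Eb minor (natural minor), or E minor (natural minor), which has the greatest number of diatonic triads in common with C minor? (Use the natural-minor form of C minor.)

G minor

Triads of C minor (natural minor): Cm (i), Ddim (ii°), Eb (III), Fm (iv), Gm (v), Ab (VI), Bb (VII).
G minor (harmonic minor) shares 3: Cm, Eb, Gm.
C major shares 0: none.
Eb minor (natural minor) shares 0: none.
E minor (natural minor) shares 0: none.
The most common triads (3) are shared with G minor.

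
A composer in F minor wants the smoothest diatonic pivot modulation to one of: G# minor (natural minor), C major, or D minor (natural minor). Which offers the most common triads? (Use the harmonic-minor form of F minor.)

D minor

Triads of F minor (harmonic minor): Fm (i), Gdim (ii°), Abaug (III+), Bbm (iv), C (V), Db (VI), Edim (vii°).
G# minor (natural minor) shares 0: none.
C major shares 1: C.
D minor (natural minor) shares 2: C, Edim.
The most common triads (2) are shared with D minor.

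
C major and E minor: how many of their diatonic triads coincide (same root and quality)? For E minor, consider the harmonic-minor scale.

3

Diatonic triads of C major: C (I), Dm (ii), Em (iii), F (IV), G (V), Am (vi), Bdim (vii°).
Diatonic triads of E minor (harmonic minor): Em (i), F♯dim (ii°), Gaug (III+), Am (iv), B (V), C (VI), D♯dim (vii°).
Matching root and quality in both lists: C, Em, Am.
That gives 3 common triads.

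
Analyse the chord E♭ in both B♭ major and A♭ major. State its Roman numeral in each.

IV in B♭ major; V in A♭ major

The scale of B♭ major is B♭ C D E♭ F G A; E♭ is degree 4, and the triad built there (E♭-G-B♭) is major, so it is IV.
The scale of A♭ major is A♭ B♭ C D♭ E♭ F G; E♭ is degree 5, and the triad built there (E♭-G-B♭) is major, so it is V.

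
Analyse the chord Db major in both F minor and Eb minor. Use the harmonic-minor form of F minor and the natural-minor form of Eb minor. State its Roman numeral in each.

VI in F minor; VII in Eb minor

The scale of F minor (harmonic minor) is F G Ab Bb C Db E; Db is degree 6, and the triad built there (Db-F-Ab) is major, so it is VI.
The scale of Eb minor (natural minor) is Eb F Gb Ab Bb Cb Db; Db is degree 7, and the triad built there (Db-F-Ab) is major, so it is VII.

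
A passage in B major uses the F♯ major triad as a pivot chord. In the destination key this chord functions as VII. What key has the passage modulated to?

G♯ minor

The numeral VII denotes a major triad on scale degree 7. With F♯ on degree 7, the tonic of the new key is G♯.
Degree 7 carries a major triad in natural-minor keys, so the destination is G♯ minor.
Check: the diatonic triads of G♯ minor (natural minor) are G♯m (i), A♯dim (ii°), B (III), C♯m (iv), D♯m (v), E (VI), F♯ (VII) — F♯ major is indeed VII.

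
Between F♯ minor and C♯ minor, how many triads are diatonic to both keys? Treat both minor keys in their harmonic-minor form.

1

Diatonic triads of F♯ minor (harmonic minor): F♯m (i), G♯dim (ii°), Aaug (III+), Bm (iv), C♯ (V), D (VI), E♯dim (vii°).
Diatonic triads of C♯ minor (harmonic minor): C♯m (i), D♯dim (ii°), Eaug (III+), F♯m (iv), G♯ (V), A (VI), B♯dim (vii°).
Matching root and quality in both lists: F♯m.
That gives 1 common triad.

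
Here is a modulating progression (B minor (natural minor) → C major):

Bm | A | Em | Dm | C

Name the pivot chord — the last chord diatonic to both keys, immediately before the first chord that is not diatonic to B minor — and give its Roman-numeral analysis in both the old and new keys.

Em — iv in B minor, iii in C major

Chords diatonic to B minor: Bm, C♯dim, D, Em, F♯m, G, A.
Reading the progression, the first chord not in that set is Dm, so the modulation leaves B minor there.
The chord immediately before Dm is Em, which is diatonic to both keys: iv in B minor and iii in C major.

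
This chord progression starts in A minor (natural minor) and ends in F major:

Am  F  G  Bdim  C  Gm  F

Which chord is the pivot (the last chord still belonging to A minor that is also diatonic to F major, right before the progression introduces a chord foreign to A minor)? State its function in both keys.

C — III in A minor, V in F major

Chords diatonic to A minor: Am, Bdim, C, Dm, Em, F, G.
Reading the progression, the first chord not in that set is Gm, so the modulation leaves A minor there.
The chord immediately before Gm is C, which is diatonic to both keys: III in A minor and V in F major.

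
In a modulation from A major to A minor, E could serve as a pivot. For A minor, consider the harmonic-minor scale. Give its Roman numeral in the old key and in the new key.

V in A major; V in A minor

The scale of A major is A B C♯ D E F♯ G♯; E is degree 5, and the triad built there (E-G♯-B) is major, so it is V.
The scale of A minor (harmonic minor) is A B C D E F G♯; E is degree 5, and the triad built there (E-G♯-B) is major, so it is V.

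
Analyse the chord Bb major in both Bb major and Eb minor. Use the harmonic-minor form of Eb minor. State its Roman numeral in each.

The scale of Bb major is Bb C D Eb F G A; Bb is degree 1, and the triad built there (Bb-D-F) is major, so it is I.
The scale of Eb minor (harmonic minor) is Eb F Gb Ab Bb Cb D; Bb is degree 5, and the triad built there (Bb-D-F) is major, so it is V.

I in Bb major; V in Eb minor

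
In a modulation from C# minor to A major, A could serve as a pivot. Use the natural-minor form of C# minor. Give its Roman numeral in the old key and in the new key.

VI in C# minor; I in A major

The scale of C# minor (natural minor) is C# D# E F# G# A B; A is degree 6, and the triad built there (A-C#-E) is major, so it is VI.
The scale of A major is A B C# D E F# G#; A is degree 1, and the triad built there (A-C#-E) is major, so it is I.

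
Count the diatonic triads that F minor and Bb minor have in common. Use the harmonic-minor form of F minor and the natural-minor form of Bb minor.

Diatonic triads of F minor (harmonic minor): F minor (i), G diminished (ii°), Ab augmented (III+), Bb minor (iv), C major (V), Db major (VI), E diminished (vii°).
Diatonic triads of Bb minor (natural minor): Bb minor (i), C diminished (ii°), Db major (III), Eb minor (iv), F minor (v), Gb major (VI), Ab major (VII).
Matching root and quality in both lists: F minor, Bb minor, Db major.
That gives 3 common triads.

3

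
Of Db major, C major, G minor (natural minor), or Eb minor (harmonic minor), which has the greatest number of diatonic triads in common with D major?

Triads of D major: D (I), Em (ii), F#m (iii), G (IV), A (V), Bm (vi), C#dim (vii°).
Db major shares 0: none.
C major shares 2: Em, G.
G minor (natural minor) shares 0: none.
Eb minor (harmonic minor) shares 0: none.
The most common triads (2) are shared with C major.

C major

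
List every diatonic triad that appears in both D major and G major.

Triads in D major: D major (I), E minor (ii), F# minor (iii), G major (IV), A major (V), B minor (vi), C# diminished (vii°).
Triads in G major: G major (I), A minor (ii), B minor (iii), C major (IV), D major (V), E minor (vi), F# diminished (vii°).
Shared triads with their functions: D major (I in D major, V in G major); E minor (ii in D major, vi in G major); G major (IV in D major, I in G major); B minor (vi in D major, iii in G major).

D, Em, G, Bm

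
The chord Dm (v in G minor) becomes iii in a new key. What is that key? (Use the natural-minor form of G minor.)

The numeral iii denotes a minor triad on scale degree 3. With D on degree 3, the tonic of the new key is Bb.
Degree 3 carries a minor triad in major keys, so the destination is Bb major.
Check: the diatonic triads of Bb major are Bb (I), Cm (ii), Dm (iii), Eb (IV), F (V), Gm (vi), Adim (vii°) — Dm is indeed iii.

Bb major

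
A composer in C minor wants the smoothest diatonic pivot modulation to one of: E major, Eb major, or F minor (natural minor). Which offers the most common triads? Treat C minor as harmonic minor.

Triads of C minor (harmonic minor): Cm (i), Ddim (ii°), Ebaug (III+), Fm (iv), G (V), Ab (VI), Bdim (vii°).
E major shares 0: none.
Eb major shares 4: Cm, Ddim, Fm, Ab.
F minor (natural minor) shares 3: Cm, Fm, Ab.
The most common triads (4) are shared with Eb major.

Eb major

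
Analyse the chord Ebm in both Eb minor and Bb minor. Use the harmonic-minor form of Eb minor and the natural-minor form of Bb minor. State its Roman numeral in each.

i in Eb minor; iv in Bb minor

The scale of Eb minor (harmonic minor) is Eb F Gb Ab Bb Cb D; Eb is degree 1, and the triad built there (Eb-Gb-Bb) is minor, so it is i.
The scale of Bb minor (natural minor) is Bb C Db Eb F Gb Ab; Eb is degree 4, and the triad built there (Eb-Gb-Bb) is minor, so it is iv.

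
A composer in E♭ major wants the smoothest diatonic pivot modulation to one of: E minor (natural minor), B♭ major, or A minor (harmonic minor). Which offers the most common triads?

Triads of E♭ major: E♭ major (I), F minor (ii), G minor (iii), A♭ major (IV), B♭ major (V), C minor (vi), D diminished (vii°).
E minor (natural minor) shares 0: none.
B♭ major shares 4: E♭, Gm, B♭, Cm.
A minor (harmonic minor) shares 0: none.
The most common triads (4) are shared with B♭ major.

B♭ major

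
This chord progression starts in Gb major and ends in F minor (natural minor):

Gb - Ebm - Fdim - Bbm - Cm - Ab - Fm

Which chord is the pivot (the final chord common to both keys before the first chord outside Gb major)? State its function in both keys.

Bbm — iii in Gb major, iv in F minor

Chords diatonic to Gb major: Gb, Abm, Bbm, Cb, Db, Ebm, Fdim.
Reading the progression, the first chord not in that set is Cm, so the modulation leaves Gb major there.
The chord immediately before Cm is Bbm, which is diatonic to both keys: iii in Gb major and iv in F minor.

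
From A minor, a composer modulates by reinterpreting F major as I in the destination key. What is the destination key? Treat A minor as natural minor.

The numeral I denotes a major triad on scale degree 1. With F on degree 1, the tonic of the new key is F.
Degree 1 carries a major triad in major keys, so the destination is F major.
Check: the diatonic triads of F major are F (I), Gm (ii), Am (iii), B♭ (IV), C (V), Dm (vi), Edim (vii°) — F major is indeed I.

F major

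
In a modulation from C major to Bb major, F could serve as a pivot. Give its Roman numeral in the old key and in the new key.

The scale of C major is C D E F G A B; F is degree 4, and the triad built there (F-A-C) is major, so it is IV.
The scale of Bb major is Bb C D Eb F G A; F is degree 5, and the triad built there (F-A-C) is major, so it is V.

IV in C major; V in Bb major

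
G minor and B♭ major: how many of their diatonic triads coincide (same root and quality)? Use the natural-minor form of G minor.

Diatonic triads of G minor (natural minor): G minor (i), A diminished (ii°), B♭ major (III), C minor (iv), D minor (v), E♭ major (VI), F major (VII).
Diatonic triads of B♭ major: B♭ major (I), C minor (ii), D minor (iii), E♭ major (IV), F major (V), G minor (vi), A diminished (vii°).
Matching root and quality in both lists: G minor, A diminished, B♭ major, C minor, D minor, E♭ major, F major.
That gives 7 common triads.

7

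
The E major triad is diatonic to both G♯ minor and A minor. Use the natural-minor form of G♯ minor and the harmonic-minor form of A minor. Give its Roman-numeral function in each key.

VI in G♯ minor; V in A minor

The scale of G♯ minor (natural minor) is G♯ A♯ B C♯ D♯ E F♯; E is degree 6, and the triad built there (E-G♯-B) is major, so it is VI.
The scale of A minor (harmonic minor) is A B C D E F G♯; E is degree 5, and the triad built there (E-G♯-B) is major, so it is V.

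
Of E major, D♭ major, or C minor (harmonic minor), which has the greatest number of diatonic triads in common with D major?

Triads of D major: D (I), Em (ii), F♯m (iii), G (IV), A (V), Bm (vi), C♯dim (vii°).
E major shares 2: F♯m, A.
D♭ major shares 0: none.
C minor (harmonic minor) shares 1: G.
The most common triads (2) are shared with E major.

E major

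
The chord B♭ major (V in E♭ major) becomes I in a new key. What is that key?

The numeral I denotes a major triad on scale degree 1. With B♭ on degree 1, the tonic of the new key is B♭.
Degree 1 carries a major triad in major keys, so the destination is B♭ major.
Check: the diatonic triads of B♭ major are B♭ (I), Cm (ii), Dm (iii), E♭ (IV), F (V), Gm (vi), Adim (vii°) — B♭ major is indeed I.

B♭ major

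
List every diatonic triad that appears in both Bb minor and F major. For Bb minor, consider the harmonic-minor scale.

F

Triads in Bb minor (harmonic minor): Bb minor (i), C diminished (ii°), Db augmented (III+), Eb minor (iv), F major (V), Gb major (VI), A diminished (vii°).
Triads in F major: F major (I), G minor (ii), A minor (iii), Bb major (IV), C major (V), D minor (vi), E diminished (vii°).
Shared triads with their functions: F major (V in Bb minor, I in F major).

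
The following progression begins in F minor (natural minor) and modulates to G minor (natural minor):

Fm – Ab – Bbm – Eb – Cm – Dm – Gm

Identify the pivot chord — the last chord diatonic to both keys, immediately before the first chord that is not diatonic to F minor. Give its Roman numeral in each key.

Chords diatonic to F minor: Fm, Gdim, Ab, Bbm, Cm, Db, Eb.
Reading the progression, the first chord not in that set is Dm, so the modulation leaves F minor there.
The chord immediately before Dm is Cm, which is diatonic to both keys: v in F minor and iv in G minor.

Cm — v in F minor, iv in G minor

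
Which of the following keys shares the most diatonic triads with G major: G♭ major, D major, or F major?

Triads of G major: G (I), Am (ii), Bm (iii), C (IV), D (V), Em (vi), F♯dim (vii°).
G♭ major shares 0: none.
D major shares 4: G, Bm, D, Em.
F major shares 2: Am, C.
The most common triads (4) are shared with D major.

D major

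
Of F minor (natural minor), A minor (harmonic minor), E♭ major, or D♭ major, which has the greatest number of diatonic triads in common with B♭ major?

E♭ major

Triads of B♭ major: B♭ (I), Cm (ii), Dm (iii), E♭ (IV), F (V), Gm (vi), Adim (vii°).
F minor (natural minor) shares 2: Cm, E♭.
A minor (harmonic minor) shares 2: Dm, F.
E♭ major shares 4: B♭, Cm, E♭, Gm.
D♭ major shares 0: none.
The most common triads (4) are shared with E♭ major.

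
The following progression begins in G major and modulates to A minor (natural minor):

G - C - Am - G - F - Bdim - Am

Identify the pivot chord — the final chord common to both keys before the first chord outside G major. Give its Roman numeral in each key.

G — I in G major, VII in A minor

Chords diatonic to G major: G, Am, Bm, C, D, Em, F#dim.
Reading the progression, the first chord not in that set is F, so the modulation leaves G major there.
The chord immediately before F is G, which is diatonic to both keys: I in G major and VII in A minor.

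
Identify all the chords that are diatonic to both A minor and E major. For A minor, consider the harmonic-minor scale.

E

Triads in A minor (harmonic minor): Am (i), Bdim (ii°), Caug (III+), Dm (iv), E (V), F (VI), G#dim (vii°).
Triads in E major: E (I), F#m (ii), G#m (iii), A (IV), B (V), C#m (vi), D#dim (vii°).
Shared triads with their functions: E (V in A minor, I in E major).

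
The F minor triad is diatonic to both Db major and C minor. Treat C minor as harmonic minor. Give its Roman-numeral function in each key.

The scale of Db major is Db Eb F Gb Ab Bb C; F is degree 3, and the triad built there (F-Ab-C) is minor, so it is iii.
The scale of C minor (harmonic minor) is C D Eb F G Ab B; F is degree 4, and the triad built there (F-Ab-C) is minor, so it is iv.

iii in Db major; iv in C minor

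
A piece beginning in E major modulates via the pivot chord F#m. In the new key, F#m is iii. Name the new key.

D major

The numeral iii denotes a minor triad on scale degree 3. With F# on degree 3, the tonic of the new key is D.
Degree 3 carries a minor triad in major keys, so the destination is D major.
Check: the diatonic triads of D major are D (I), Em (ii), F#m (iii), G (IV), A (V), Bm (vi), C#dim (vii°) — F#m is indeed iii.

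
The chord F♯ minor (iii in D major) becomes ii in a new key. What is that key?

E major

The numeral ii denotes a minor triad on scale degree 2. With F♯ on degree 2, the tonic of the new key is E.
Degree 2 carries a minor triad in major keys, so the destination is E major.
Check: the diatonic triads of E major are E (I), F♯m (ii), G♯m (iii), A (IV), B (V), C♯m (vi), D♯dim (vii°) — F♯ minor is indeed ii.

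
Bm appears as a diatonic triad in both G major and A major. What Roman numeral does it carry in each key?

iii in G major; ii in A major

The scale of G major is G A B C D E F#; B is degree 3, and the triad built there (B-D-F#) is minor, so it is iii.
The scale of A major is A B C# D E F# G#; B is degree 2, and the triad built there (B-D-F#) is minor, so it is ii.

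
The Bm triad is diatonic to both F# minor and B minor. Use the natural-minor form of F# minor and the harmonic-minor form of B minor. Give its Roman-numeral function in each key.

The scale of F# minor (natural minor) is F# G# A B C# D E; B is degree 4, and the triad built there (B-D-F#) is minor, so it is iv.
The scale of B minor (harmonic minor) is B C# D E F# G A#; B is degree 1, and the triad built there (B-D-F#) is minor, so it is i.

iv in F# minor; i in B minor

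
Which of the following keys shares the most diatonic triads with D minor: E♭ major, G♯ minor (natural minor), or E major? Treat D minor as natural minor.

Triads of D minor (natural minor): Dm (i), Edim (ii°), F (III), Gm (iv), Am (v), B♭ (VI), C (VII).
E♭ major shares 2: Gm, B♭.
G♯ minor (natural minor) shares 0: none.
E major shares 0: none.
The most common triads (2) are shared with E♭ major.

E♭ major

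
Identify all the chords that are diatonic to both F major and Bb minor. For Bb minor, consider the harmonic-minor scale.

F

Triads in F major: F major (I), G minor (ii), A minor (iii), Bb major (IV), C major (V), D minor (vi), E diminished (vii°).
Triads in Bb minor (harmonic minor): Bb minor (i), C diminished (ii°), Db augmented (III+), Eb minor (iv), F major (V), Gb major (VI), A diminished (vii°).
Shared triads with their functions: F major (I in F major, V in Bb minor).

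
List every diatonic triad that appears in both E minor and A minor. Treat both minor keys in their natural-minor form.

Em, G, Am, C

Triads in E minor (natural minor): E minor (i), F♯ diminished (ii°), G major (III), A minor (iv), B minor (v), C major (VI), D major (VII).
Triads in A minor (natural minor): A minor (i), B diminished (ii°), C major (III), D minor (iv), E minor (v), F major (VI), G major (VII).
Shared triads with their functions: E minor (i in E minor, v in A minor); G major (III in E minor, VII in A minor); A minor (iv in E minor, i in A minor); C major (VI in E minor, III in A minor).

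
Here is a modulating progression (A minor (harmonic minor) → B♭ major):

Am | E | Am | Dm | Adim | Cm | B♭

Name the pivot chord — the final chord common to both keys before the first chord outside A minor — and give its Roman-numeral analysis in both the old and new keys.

Dm — iv in A minor, iii in B♭ major

Chords diatonic to A minor: Am, Bdim, Caug, Dm, E, F, G♯dim.
Reading the progression, the first chord not in that set is Adim, so the modulation leaves A minor there.
The chord immediately before Adim is Dm, which is diatonic to both keys: iv in A minor and iii in B♭ major.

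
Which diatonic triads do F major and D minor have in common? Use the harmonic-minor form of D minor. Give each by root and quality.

Triads in F major: F (I), Gm (ii), Am (iii), Bb (IV), C (V), Dm (vi), Edim (vii°).
Triads in D minor (harmonic minor): Dm (i), Edim (ii°), Faug (III+), Gm (iv), A (V), Bb (VI), C#dim (vii°).
Shared triads with their functions: Gm (ii in F major, iv in D minor); Bb (IV in F major, VI in D minor); Dm (vi in F major, i in D minor); Edim (vii° in F major, ii° in D minor).

Gm, Bb, Dm, Edim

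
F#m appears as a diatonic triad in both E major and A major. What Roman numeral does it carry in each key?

The scale of E major is E F# G# A B C# D#; F# is degree 2, and the triad built there (F#-A-C#) is minor, so it is ii.
The scale of A major is A B C# D E F# G#; F# is degree 6, and the triad built there (F#-A-C#) is minor, so it is vi.

ii in E major; vi in A major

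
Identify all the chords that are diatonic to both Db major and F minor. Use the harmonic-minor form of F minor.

Db, Fm, Bbm

Triads in Db major: Db (I), Ebm (ii), Fm (iii), Gb (IV), Ab (V), Bbm (vi), Cdim (vii°).
Triads in F minor (harmonic minor): Fm (i), Gdim (ii°), Abaug (III+), Bbm (iv), C (V), Db (VI), Edim (vii°).
Shared triads with their functions: Db (I in Db major, VI in F minor); Fm (iii in Db major, i in F minor); Bbm (vi in Db major, iv in F minor).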